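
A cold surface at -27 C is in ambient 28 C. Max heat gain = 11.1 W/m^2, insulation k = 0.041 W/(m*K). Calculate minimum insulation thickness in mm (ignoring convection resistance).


dT = 28 - (-27) = 55 K
thickness = k * dT / q_max * 1000
thickness = 0.041 * 55 / 11.1 * 1000
thickness = 203.2 mm

203.2


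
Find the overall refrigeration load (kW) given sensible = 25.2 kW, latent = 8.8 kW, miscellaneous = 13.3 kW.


Q_total = Q_s + Q_l + Q_misc
Q_total = 25.2 + 8.8 + 13.3
Q_total = 47.3 kW

47.3


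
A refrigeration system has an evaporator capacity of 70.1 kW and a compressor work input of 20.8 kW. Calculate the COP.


COP = Q_evap / W
COP = 70.1 / 20.8
COP = 3.37

3.37


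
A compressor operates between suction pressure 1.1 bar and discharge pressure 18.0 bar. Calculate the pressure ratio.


PR = P_high / P_low
PR = 18.0 / 1.1
PR = 16.364

16.364


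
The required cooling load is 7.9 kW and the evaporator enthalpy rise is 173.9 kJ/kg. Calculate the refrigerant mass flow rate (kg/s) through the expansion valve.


m_dot = Q / dh
m_dot = 7.9 / 173.9
m_dot = 0.0454 kg/s

0.0454


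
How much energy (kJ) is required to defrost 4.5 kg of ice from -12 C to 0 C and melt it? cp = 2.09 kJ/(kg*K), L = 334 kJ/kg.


Sensible heat = cp * dT = 2.09 * 12 = 25.08 kJ/kg
Total per kg = 25.08 + 334 = 359.08 kJ/kg
Q = m * total = 4.5 * 359.08
Q = 1615.9 kJ

1615.9


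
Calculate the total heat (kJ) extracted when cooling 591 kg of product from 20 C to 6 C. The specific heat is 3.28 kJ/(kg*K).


dT = 20 - (6) = 14 K
Q = m * cp * dT = 591 * 3.28 * 14
Q = 27139 kJ

27139


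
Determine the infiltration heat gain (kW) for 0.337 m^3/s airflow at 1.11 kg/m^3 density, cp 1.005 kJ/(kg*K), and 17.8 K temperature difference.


Q = V_dot * rho * cp * dT
Q = 0.337 * 1.11 * 1.005 * 17.8
Q = 6.692 kW

6.692


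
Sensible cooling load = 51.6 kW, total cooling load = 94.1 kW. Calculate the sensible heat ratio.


SHR = Q_sensible / Q_total
SHR = 51.6 / 94.1
SHR = 0.548

0.548


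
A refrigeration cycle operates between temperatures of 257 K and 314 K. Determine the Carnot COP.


dT = 314 - 257 = 57 K
COP_carnot = T_cold / dT = 257 / 57
COP_carnot = 4.509

4.509


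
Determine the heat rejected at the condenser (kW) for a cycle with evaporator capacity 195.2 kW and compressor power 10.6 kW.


Q_cond = Q_evap + W
Q_cond = 195.2 + 10.6
Q_cond = 205.8 kW

205.8


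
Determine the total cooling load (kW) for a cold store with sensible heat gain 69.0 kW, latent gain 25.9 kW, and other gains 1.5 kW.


Q_total = Q_s + Q_l + Q_misc
Q_total = 69.0 + 25.9 + 1.5
Q_total = 96.4 kW

96.4


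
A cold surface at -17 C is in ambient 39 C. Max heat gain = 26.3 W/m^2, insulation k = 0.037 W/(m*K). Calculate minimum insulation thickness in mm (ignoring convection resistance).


dT = 39 - (-17) = 56 K
thickness = k * dT / q_max * 1000
thickness = 0.037 * 56 / 26.3 * 1000
thickness = 78.8 mm

78.8


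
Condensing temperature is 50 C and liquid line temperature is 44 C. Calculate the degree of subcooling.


Subcooling = T_cond - T_liquid
Subcooling = 50 - 44
Subcooling = 6 K

6


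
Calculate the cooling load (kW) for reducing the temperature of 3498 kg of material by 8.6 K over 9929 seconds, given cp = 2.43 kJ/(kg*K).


Q = m * cp * dT / t
Q = 3498 * 2.43 * 8.6 / 9929
Q = 7.362 kW

7.362


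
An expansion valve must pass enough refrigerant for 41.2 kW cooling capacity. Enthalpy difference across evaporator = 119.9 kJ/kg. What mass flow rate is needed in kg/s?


m_dot = Q / dh
m_dot = 41.2 / 119.9
m_dot = 0.3436 kg/s

0.3436


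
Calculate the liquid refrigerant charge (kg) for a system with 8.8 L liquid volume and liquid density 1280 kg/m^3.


Charge = V * rho / 1000
Charge = 8.8 * 1280 / 1000
Charge = 11.26 kg

11.26


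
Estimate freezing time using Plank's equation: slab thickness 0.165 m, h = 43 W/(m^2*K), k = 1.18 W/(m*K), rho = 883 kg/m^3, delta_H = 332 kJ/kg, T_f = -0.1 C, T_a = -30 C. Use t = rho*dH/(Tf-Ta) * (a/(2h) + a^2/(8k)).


dT = -0.1 - (-30) = 29.9 K
term1 = a/(2h) = 0.165/(2*43) = 0.001918604651
term2 = a^2/(8k) = 0.165^2/(8*1.18) = 0.002884004237
t = rho*dH*1000/dT * (term1 + term2)
t = 883*332*1000/29.9 * (0.001918604651 + 0.002884004237)
t = 47087 s

47087


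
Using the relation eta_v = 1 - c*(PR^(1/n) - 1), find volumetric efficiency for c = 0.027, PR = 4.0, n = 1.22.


PR^(1/n) = 4.0^(1/1.22) = 3.11524205
eta_v = 1 - 0.027 * (3.11524205 - 1)
eta_v = 0.9429

0.9429


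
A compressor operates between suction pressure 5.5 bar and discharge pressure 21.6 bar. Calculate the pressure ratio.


PR = P_high / P_low
PR = 21.6 / 5.5
PR = 3.927

3.927


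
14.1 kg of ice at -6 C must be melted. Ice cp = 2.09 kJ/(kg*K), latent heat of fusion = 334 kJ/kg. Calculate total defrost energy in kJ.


Sensible heat = cp * dT = 2.09 * 6 = 12.54 kJ/kg
Total per kg = 12.54 + 334 = 346.54 kJ/kg
Q = m * total = 14.1 * 346.54
Q = 4886.2 kJ

4886.2


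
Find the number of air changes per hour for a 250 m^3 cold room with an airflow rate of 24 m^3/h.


ACH = flow / volume
ACH = 24 / 250
ACH = 0.096

0.096


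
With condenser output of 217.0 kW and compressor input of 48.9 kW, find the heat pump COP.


COP_hp = Q_cond / W
COP_hp = 217.0 / 48.9
COP_hp = 4.438

4.438


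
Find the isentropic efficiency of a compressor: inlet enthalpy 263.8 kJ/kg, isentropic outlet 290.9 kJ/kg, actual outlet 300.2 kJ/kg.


dh_ideal = 290.9 - 263.8 = 27.1 kJ/kg
dh_actual = 300.2 - 263.8 = 36.4 kJ/kg
eta_s = dh_ideal / dh_actual = 27.1 / 36.4
eta_s = 0.7445

0.7445


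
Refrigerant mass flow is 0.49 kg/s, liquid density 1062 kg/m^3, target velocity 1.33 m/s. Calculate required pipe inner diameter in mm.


A = m_dot / (rho * v) = 0.49 / (1062 * 1.33) = 0.0003469124789 m^2
d = sqrt(4*A/pi) * 1000
d = 21.0 mm

21.0


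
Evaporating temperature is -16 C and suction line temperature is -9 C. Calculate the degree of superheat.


Superheat = T_suction - T_evap
Superheat = -9 - (-16)
Superheat = 7 K

7


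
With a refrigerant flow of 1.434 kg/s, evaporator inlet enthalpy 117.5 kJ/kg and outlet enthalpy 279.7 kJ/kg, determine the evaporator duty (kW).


dh = 279.7 - 117.5 = 162.2 kJ/kg
Q_evap = m_dot * dh = 1.434 * 162.2
Q_evap = 232.59 kW

232.59


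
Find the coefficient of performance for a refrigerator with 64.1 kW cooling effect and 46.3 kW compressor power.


COP = Q_evap / W
COP = 64.1 / 46.3
COP = 1.384

1.384


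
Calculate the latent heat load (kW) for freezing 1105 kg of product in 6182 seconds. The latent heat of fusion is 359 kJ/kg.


Q_lat = m * h_fg / t
Q_lat = 1105 * 359 / 6182
Q_lat = 64.17 kW

64.17


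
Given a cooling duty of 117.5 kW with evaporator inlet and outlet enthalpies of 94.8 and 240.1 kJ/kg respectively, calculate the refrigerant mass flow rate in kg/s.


dh = 240.1 - 94.8 = 145.3 kJ/kg
m_dot = Q / dh = 117.5 / 145.3 = 0.8087 kg/s

0.8087


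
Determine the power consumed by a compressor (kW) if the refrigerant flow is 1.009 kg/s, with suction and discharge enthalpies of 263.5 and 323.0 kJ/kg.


dh = 323.0 - 263.5 = 59.5 kJ/kg
W = m_dot * dh = 1.009 * 59.5 = 60.04 kW

60.04


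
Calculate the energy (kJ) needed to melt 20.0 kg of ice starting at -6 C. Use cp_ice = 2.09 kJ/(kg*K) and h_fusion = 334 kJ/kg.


Sensible heat = cp * dT = 2.09 * 6 = 12.54 kJ/kg
Total per kg = 12.54 + 334 = 346.54 kJ/kg
Q = m * total = 20.0 * 346.54
Q = 6930.8 kJ

6930.8


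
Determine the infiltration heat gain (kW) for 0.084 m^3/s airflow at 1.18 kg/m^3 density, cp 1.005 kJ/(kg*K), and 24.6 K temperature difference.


Q = V_dot * rho * cp * dT
Q = 0.084 * 1.18 * 1.005 * 24.6
Q = 2.451 kW

2.451


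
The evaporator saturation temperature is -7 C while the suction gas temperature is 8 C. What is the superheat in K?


Superheat = T_suction - T_evap
Superheat = 8 - (-7)
Superheat = 15 K

15


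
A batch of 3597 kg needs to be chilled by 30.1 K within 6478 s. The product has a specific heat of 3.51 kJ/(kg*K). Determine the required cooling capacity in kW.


Q = m * cp * dT / t
Q = 3597 * 3.51 * 30.1 / 6478
Q = 58.664 kW

58.664


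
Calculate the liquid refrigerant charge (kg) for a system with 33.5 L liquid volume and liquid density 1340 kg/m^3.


Charge = V * rho / 1000
Charge = 33.5 * 1340 / 1000
Charge = 44.89 kg

44.89


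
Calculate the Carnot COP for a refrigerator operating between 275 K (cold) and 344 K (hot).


dT = 344 - 275 = 69 K
COP_carnot = T_cold / dT = 275 / 69
COP_carnot = 3.986

3.986


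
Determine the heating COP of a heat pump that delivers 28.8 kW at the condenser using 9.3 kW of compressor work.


COP_hp = Q_cond / W
COP_hp = 28.8 / 9.3
COP_hp = 3.097

3.097


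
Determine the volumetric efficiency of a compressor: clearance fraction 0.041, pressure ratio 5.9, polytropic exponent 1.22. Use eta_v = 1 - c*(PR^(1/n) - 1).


PR^(1/n) = 5.9^(1/1.22) = 4.28396497
eta_v = 1 - 0.041 * (4.28396497 - 1)
eta_v = 0.8654

0.8654


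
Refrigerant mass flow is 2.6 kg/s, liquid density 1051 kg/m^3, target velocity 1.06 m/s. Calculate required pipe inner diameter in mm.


A = m_dot / (rho * v) = 2.6 / (1051 * 1.06) = 0.002333806079 m^2
d = sqrt(4*A/pi) * 1000
d = 54.5 mm

54.5


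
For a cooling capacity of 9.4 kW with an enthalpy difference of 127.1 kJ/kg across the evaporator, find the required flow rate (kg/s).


m_dot = Q / dh
m_dot = 9.4 / 127.1
m_dot = 0.074 kg/s

0.074


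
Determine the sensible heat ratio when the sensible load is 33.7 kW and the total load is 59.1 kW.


SHR = Q_sensible / Q_total
SHR = 33.7 / 59.1
SHR = 0.57

0.57


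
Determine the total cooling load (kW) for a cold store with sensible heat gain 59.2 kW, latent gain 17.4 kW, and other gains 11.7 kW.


Q_total = Q_s + Q_l + Q_misc
Q_total = 59.2 + 17.4 + 11.7
Q_total = 88.3 kW

88.3


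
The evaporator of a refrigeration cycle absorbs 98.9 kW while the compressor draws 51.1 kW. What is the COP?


COP = Q_evap / W
COP = 98.9 / 51.1
COP = 1.935

1.935


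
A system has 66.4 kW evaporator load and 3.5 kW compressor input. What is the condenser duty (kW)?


Q_cond = Q_evap + W
Q_cond = 66.4 + 3.5
Q_cond = 69.9 kW

69.9


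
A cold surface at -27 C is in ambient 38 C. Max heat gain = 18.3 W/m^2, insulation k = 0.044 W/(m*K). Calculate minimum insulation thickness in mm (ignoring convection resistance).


dT = 38 - (-27) = 65 K
thickness = k * dT / q_max * 1000
thickness = 0.044 * 65 / 18.3 * 1000
thickness = 156.3 mm

156.3


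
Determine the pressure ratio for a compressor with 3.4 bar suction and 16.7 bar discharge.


PR = P_high / P_low
PR = 16.7 / 3.4
PR = 4.912

4.912


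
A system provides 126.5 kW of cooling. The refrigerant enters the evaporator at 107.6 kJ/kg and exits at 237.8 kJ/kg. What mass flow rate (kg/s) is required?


dh = 237.8 - 107.6 = 130.2 kJ/kg
m_dot = Q / dh = 126.5 / 130.2 = 0.9716 kg/s

0.9716


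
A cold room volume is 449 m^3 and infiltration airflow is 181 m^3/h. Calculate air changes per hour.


ACH = flow / volume
ACH = 181 / 449
ACH = 0.403

0.403


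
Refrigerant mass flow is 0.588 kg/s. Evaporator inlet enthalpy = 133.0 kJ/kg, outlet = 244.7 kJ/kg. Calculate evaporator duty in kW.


dh = 244.7 - 133.0 = 111.7 kJ/kg
Q_evap = m_dot * dh = 0.588 * 111.7
Q_evap = 65.68 kW

65.68


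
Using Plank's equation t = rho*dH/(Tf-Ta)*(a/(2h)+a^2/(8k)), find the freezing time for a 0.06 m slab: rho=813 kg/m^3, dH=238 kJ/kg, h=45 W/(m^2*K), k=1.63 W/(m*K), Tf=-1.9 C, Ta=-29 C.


dT = -1.9 - (-29) = 27.1 K
term1 = a/(2h) = 0.06/(2*45) = 0.0006666666667
term2 = a^2/(8k) = 0.06^2/(8*1.63) = 0.0002760736196
t = rho*dH*1000/dT * (term1 + term2)
t = 813*238*1000/27.1 * (0.0006666666667 + 0.0002760736196)
t = 6731 s

6731


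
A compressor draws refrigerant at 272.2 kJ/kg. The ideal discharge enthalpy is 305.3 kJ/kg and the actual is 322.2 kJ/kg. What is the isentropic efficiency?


dh_ideal = 305.3 - 272.2 = 33.1 kJ/kg
dh_actual = 322.2 - 272.2 = 50.0 kJ/kg
eta_s = dh_ideal / dh_actual = 33.1 / 50.0
eta_s = 0.662

0.662


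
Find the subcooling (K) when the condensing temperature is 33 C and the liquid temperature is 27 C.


Subcooling = T_cond - T_liquid
Subcooling = 33 - 27
Subcooling = 6 K

6


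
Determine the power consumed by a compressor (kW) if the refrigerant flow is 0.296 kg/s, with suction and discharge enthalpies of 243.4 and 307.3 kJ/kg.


dh = 307.3 - 243.4 = 63.9 kJ/kg
W = m_dot * dh = 0.296 * 63.9 = 18.91 kW

18.91


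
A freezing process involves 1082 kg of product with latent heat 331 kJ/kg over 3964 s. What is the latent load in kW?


Q_lat = m * h_fg / t
Q_lat = 1082 * 331 / 3964
Q_lat = 90.35 kW

90.35


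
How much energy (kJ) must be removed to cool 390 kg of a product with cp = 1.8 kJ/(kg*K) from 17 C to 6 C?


dT = 17 - (6) = 11 K
Q = m * cp * dT = 390 * 1.8 * 11
Q = 7722 kJ

7722


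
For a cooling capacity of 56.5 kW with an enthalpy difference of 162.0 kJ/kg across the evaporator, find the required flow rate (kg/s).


m_dot = Q / dh
m_dot = 56.5 / 162.0
m_dot = 0.3488 kg/s

0.3488


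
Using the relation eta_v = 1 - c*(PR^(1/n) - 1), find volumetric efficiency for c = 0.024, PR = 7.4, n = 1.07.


PR^(1/n) = 7.4^(1/1.07) = 6.49181437
eta_v = 1 - 0.024 * (6.49181437 - 1)
eta_v = 0.8682

0.8682


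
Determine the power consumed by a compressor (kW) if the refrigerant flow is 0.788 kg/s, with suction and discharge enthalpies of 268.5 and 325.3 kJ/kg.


dh = 325.3 - 268.5 = 56.8 kJ/kg
W = m_dot * dh = 0.788 * 56.8 = 44.76 kW

44.76


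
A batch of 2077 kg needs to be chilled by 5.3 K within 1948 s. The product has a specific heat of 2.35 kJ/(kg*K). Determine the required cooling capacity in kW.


Q = m * cp * dT / t
Q = 2077 * 2.35 * 5.3 / 1948
Q = 13.28 kW

13.28


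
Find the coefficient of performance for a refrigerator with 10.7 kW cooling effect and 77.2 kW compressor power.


COP = Q_evap / W
COP = 10.7 / 77.2
COP = 0.139

0.139


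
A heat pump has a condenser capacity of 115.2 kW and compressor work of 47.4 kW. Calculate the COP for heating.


COP_hp = Q_cond / W
COP_hp = 115.2 / 47.4
COP_hp = 2.43

2.43


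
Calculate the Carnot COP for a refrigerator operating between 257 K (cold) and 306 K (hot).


dT = 306 - 257 = 49 K
COP_carnot = T_cold / dT = 257 / 49
COP_carnot = 5.245

5.245


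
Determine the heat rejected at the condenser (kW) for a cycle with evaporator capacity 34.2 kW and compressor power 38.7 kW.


Q_cond = Q_evap + W
Q_cond = 34.2 + 38.7
Q_cond = 72.9 kW

72.9


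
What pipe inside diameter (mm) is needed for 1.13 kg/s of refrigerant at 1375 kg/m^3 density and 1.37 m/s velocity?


A = m_dot / (rho * v) = 1.13 / (1375 * 1.37) = 0.000599867286 m^2
d = sqrt(4*A/pi) * 1000
d = 27.6 mm

27.6


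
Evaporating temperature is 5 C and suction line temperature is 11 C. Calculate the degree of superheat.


Superheat = T_suction - T_evap
Superheat = 11 - (5)
Superheat = 6 K

6


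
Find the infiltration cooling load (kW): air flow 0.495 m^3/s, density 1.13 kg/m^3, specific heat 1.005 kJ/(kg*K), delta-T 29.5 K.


Q = V_dot * rho * cp * dT
Q = 0.495 * 1.13 * 1.005 * 29.5
Q = 16.583 kW

16.583


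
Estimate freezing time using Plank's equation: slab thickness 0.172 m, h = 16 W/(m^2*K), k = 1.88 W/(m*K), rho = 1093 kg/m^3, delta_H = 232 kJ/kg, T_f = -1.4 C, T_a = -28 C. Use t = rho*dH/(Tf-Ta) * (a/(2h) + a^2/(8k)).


dT = -1.4 - (-28) = 26.6 K
term1 = a/(2h) = 0.172/(2*16) = 0.005375
term2 = a^2/(8k) = 0.172^2/(8*1.88) = 0.001967021277
t = rho*dH*1000/dT * (term1 + term2)
t = 1093*232*1000/26.6 * (0.005375 + 0.001967021277)
t = 69991 s

69991


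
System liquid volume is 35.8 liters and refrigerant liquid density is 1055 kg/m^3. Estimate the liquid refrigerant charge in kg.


Charge = V * rho / 1000
Charge = 35.8 * 1055 / 1000
Charge = 37.77 kg

37.77


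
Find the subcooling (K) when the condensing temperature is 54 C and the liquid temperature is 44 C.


Subcooling = T_cond - T_liquid
Subcooling = 54 - 44
Subcooling = 10 K

10


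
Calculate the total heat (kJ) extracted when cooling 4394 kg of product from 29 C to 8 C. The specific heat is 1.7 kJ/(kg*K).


dT = 29 - (8) = 21 K
Q = m * cp * dT = 4394 * 1.7 * 21
Q = 156866 kJ

156866


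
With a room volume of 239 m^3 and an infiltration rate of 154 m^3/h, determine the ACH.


ACH = flow / volume
ACH = 154 / 239
ACH = 0.644

0.644


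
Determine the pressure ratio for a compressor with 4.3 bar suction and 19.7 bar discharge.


PR = P_high / P_low
PR = 19.7 / 4.3
PR = 4.581

4.581


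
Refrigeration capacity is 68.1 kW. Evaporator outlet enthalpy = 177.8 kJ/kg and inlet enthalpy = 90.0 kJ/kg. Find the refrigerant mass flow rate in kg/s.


dh = 177.8 - 90.0 = 87.8 kJ/kg
m_dot = Q / dh = 68.1 / 87.8 = 0.7756 kg/s

0.7756


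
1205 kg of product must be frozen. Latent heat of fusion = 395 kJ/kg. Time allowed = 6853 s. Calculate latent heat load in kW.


Q_lat = m * h_fg / t
Q_lat = 1205 * 395 / 6853
Q_lat = 69.45 kW

69.45


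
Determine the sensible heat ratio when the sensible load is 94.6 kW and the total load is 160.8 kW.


SHR = Q_sensible / Q_total
SHR = 94.6 / 160.8
SHR = 0.588

0.588


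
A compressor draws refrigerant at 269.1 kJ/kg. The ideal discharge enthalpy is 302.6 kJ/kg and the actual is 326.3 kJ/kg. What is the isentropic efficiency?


dh_ideal = 302.6 - 269.1 = 33.5 kJ/kg
dh_actual = 326.3 - 269.1 = 57.2 kJ/kg
eta_s = dh_ideal / dh_actual = 33.5 / 57.2
eta_s = 0.5857

0.5857


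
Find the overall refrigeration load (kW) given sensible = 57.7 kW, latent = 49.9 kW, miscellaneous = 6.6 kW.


Q_total = Q_s + Q_l + Q_misc
Q_total = 57.7 + 49.9 + 6.6
Q_total = 114.2 kW

114.2


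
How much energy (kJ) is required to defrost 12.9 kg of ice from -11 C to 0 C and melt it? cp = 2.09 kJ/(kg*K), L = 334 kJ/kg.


Sensible heat = cp * dT = 2.09 * 11 = 22.99 kJ/kg
Total per kg = 22.99 + 334 = 356.99 kJ/kg
Q = m * total = 12.9 * 356.99
Q = 4605.2 kJ

4605.2


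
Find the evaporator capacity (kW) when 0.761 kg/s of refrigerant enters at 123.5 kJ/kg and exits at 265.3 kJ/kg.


dh = 265.3 - 123.5 = 141.8 kJ/kg
Q_evap = m_dot * dh = 0.761 * 141.8
Q_evap = 107.91 kW

107.91


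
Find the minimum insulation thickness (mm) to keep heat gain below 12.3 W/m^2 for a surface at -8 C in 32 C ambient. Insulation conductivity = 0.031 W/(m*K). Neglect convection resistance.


dT = 32 - (-8) = 40 K
thickness = k * dT / q_max * 1000
thickness = 0.031 * 40 / 12.3 * 1000
thickness = 100.8 mm

100.8


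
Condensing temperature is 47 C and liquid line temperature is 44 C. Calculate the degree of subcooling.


Subcooling = T_cond - T_liquid
Subcooling = 47 - 44
Subcooling = 3 K

3


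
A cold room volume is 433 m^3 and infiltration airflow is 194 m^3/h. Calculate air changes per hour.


ACH = flow / volume
ACH = 194 / 433
ACH = 0.448

0.448


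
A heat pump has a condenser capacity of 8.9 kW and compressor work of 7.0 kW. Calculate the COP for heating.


COP_hp = Q_cond / W
COP_hp = 8.9 / 7.0
COP_hp = 1.271

1.271


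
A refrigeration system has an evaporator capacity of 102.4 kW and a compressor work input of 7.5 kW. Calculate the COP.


COP = Q_evap / W
COP = 102.4 / 7.5
COP = 13.653

13.653


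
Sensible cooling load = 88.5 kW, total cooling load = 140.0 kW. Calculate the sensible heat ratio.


SHR = Q_sensible / Q_total
SHR = 88.5 / 140.0
SHR = 0.632

0.632


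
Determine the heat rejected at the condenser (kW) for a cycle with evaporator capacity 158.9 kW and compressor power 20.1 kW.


Q_cond = Q_evap + W
Q_cond = 158.9 + 20.1
Q_cond = 179.0 kW

179.0


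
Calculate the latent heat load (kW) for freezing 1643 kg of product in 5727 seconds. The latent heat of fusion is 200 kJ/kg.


Q_lat = m * h_fg / t
Q_lat = 1643 * 200 / 5727
Q_lat = 57.38 kW

57.38


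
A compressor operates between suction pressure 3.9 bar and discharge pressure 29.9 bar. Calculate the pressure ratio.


PR = P_high / P_low
PR = 29.9 / 3.9
PR = 7.667

7.667


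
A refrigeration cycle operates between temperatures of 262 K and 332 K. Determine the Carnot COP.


dT = 332 - 262 = 70 K
COP_carnot = T_cold / dT = 262 / 70
COP_carnot = 3.743

3.743


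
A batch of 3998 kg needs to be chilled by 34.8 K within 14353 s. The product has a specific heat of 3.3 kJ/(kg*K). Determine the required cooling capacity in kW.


Q = m * cp * dT / t
Q = 3998 * 3.3 * 34.8 / 14353
Q = 31.988 kW

31.988


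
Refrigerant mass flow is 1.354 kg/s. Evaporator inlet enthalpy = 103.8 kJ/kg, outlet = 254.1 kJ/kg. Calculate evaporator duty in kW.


dh = 254.1 - 103.8 = 150.3 kJ/kg
Q_evap = m_dot * dh = 1.354 * 150.3
Q_evap = 203.51 kW

203.51


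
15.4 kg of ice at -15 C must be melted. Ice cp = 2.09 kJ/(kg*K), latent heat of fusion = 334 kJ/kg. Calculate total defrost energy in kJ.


Sensible heat = cp * dT = 2.09 * 15 = 31.35 kJ/kg
Total per kg = 31.35 + 334 = 365.35 kJ/kg
Q = m * total = 15.4 * 365.35
Q = 5626.4 kJ

5626.4


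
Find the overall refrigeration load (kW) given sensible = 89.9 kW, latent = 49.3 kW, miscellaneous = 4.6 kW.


Q_total = Q_s + Q_l + Q_misc
Q_total = 89.9 + 49.3 + 4.6
Q_total = 143.8 kW

143.8


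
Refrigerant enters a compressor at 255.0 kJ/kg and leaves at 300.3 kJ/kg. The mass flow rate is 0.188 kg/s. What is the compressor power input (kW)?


dh = 300.3 - 255.0 = 45.3 kJ/kg
W = m_dot * dh = 0.188 * 45.3 = 8.52 kW

8.52


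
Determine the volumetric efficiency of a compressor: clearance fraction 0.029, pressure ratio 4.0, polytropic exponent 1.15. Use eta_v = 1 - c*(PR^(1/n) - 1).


PR^(1/n) = 4.0^(1/1.15) = 3.33833893
eta_v = 1 - 0.029 * (3.33833893 - 1)
eta_v = 0.9322

0.9322


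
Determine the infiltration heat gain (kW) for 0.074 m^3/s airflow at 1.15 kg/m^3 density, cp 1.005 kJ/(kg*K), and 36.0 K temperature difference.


Q = V_dot * rho * cp * dT
Q = 0.074 * 1.15 * 1.005 * 36.0
Q = 3.079 kW

3.079


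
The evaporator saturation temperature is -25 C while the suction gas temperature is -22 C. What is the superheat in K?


Superheat = T_suction - T_evap
Superheat = -22 - (-25)
Superheat = 3 K

3


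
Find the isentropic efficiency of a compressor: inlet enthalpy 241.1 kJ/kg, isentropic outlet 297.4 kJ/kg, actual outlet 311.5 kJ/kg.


dh_ideal = 297.4 - 241.1 = 56.3 kJ/kg
dh_actual = 311.5 - 241.1 = 70.4 kJ/kg
eta_s = dh_ideal / dh_actual = 56.3 / 70.4
eta_s = 0.7997

0.7997


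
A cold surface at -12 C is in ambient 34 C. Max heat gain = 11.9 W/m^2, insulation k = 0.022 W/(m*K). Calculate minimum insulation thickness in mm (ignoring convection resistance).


dT = 34 - (-12) = 46 K
thickness = k * dT / q_max * 1000
thickness = 0.022 * 46 / 11.9 * 1000
thickness = 85.0 mm

85.0


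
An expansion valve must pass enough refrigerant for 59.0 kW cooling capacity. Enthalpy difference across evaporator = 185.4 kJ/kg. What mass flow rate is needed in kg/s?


m_dot = Q / dh
m_dot = 59.0 / 185.4
m_dot = 0.3182 kg/s

0.3182


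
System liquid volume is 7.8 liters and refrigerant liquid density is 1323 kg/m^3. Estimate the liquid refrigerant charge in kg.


Charge = V * rho / 1000
Charge = 7.8 * 1323 / 1000
Charge = 10.32 kg

10.32


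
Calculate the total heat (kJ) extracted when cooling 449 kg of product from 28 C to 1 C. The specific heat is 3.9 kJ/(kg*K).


dT = 28 - (1) = 27 K
Q = m * cp * dT = 449 * 3.9 * 27
Q = 47280 kJ

47280


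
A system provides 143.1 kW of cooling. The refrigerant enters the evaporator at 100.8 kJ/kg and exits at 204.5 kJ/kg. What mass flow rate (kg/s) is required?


dh = 204.5 - 100.8 = 103.7 kJ/kg
m_dot = Q / dh = 143.1 / 103.7 = 1.3799 kg/s

1.3799


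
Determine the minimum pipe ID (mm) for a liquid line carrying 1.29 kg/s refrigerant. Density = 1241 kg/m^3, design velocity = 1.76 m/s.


A = m_dot / (rho * v) = 1.29 / (1241 * 1.76) = 0.0005906160721 m^2
d = sqrt(4*A/pi) * 1000
d = 27.4 mm

27.4


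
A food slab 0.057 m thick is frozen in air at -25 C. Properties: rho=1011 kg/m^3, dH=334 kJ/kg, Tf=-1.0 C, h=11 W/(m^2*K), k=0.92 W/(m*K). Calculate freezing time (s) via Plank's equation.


dT = -1.0 - (-25) = 24.0 K
term1 = a/(2h) = 0.057/(2*11) = 0.002590909091
term2 = a^2/(8k) = 0.057^2/(8*0.92) = 0.0004414402174
t = rho*dH*1000/dT * (term1 + term2)
t = 1011*334*1000/24.0 * (0.002590909091 + 0.0004414402174)
t = 42664 s

42664


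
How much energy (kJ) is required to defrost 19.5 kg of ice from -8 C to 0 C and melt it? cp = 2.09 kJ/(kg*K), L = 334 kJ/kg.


Sensible heat = cp * dT = 2.09 * 8 = 16.72 kJ/kg
Total per kg = 16.72 + 334 = 350.72 kJ/kg
Q = m * total = 19.5 * 350.72
Q = 6839.0 kJ

6839.0


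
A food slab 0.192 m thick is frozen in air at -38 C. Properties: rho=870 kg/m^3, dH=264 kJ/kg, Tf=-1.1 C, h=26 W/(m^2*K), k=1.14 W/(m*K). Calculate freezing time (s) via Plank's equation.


dT = -1.1 - (-38) = 36.9 K
term1 = a/(2h) = 0.192/(2*26) = 0.003692307692
term2 = a^2/(8k) = 0.192^2/(8*1.14) = 0.004042105263
t = rho*dH*1000/dT * (term1 + term2)
t = 870*264*1000/36.9 * (0.003692307692 + 0.004042105263)
t = 48142 s

48142


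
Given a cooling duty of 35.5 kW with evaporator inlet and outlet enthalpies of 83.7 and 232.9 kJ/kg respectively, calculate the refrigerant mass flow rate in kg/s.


dh = 232.9 - 83.7 = 149.2 kJ/kg
m_dot = Q / dh = 35.5 / 149.2 = 0.2379 kg/s

0.2379


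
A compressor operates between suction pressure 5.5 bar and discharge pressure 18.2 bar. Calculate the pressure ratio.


PR = P_high / P_low
PR = 18.2 / 5.5
PR = 3.309

3.309


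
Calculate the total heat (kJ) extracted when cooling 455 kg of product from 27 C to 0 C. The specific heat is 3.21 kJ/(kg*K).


dT = 27 - (0) = 27 K
Q = m * cp * dT = 455 * 3.21 * 27
Q = 39435 kJ

39435


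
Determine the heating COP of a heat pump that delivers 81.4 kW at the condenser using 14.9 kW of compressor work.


COP_hp = Q_cond / W
COP_hp = 81.4 / 14.9
COP_hp = 5.463

5.463


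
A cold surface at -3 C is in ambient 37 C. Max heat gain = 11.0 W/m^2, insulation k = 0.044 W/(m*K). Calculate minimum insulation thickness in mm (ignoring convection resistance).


dT = 37 - (-3) = 40 K
thickness = k * dT / q_max * 1000
thickness = 0.044 * 40 / 11.0 * 1000
thickness = 160.0 mm

160.0


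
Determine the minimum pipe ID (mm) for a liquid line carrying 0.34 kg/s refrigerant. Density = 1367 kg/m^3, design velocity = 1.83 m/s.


A = m_dot / (rho * v) = 0.34 / (1367 * 1.83) = 0.0001359124724 m^2
d = sqrt(4*A/pi) * 1000
d = 13.2 mm

13.2


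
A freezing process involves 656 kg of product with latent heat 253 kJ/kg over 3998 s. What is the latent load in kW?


Q_lat = m * h_fg / t
Q_lat = 656 * 253 / 3998
Q_lat = 41.51 kW

41.51


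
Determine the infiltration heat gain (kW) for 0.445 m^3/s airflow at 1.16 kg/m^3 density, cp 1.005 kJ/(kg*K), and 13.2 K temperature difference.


Q = V_dot * rho * cp * dT
Q = 0.445 * 1.16 * 1.005 * 13.2
Q = 6.848 kW

6.848


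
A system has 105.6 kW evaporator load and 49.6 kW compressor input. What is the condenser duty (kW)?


Q_cond = Q_evap + W
Q_cond = 105.6 + 49.6
Q_cond = 155.2 kW

155.2


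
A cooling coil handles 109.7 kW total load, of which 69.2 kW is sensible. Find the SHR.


SHR = Q_sensible / Q_total
SHR = 69.2 / 109.7
SHR = 0.631

0.631


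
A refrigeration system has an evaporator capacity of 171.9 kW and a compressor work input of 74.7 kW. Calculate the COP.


COP = Q_evap / W
COP = 171.9 / 74.7
COP = 2.301

2.301


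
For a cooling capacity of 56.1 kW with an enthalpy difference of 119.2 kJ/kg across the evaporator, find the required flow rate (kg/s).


m_dot = Q / dh
m_dot = 56.1 / 119.2
m_dot = 0.4706 kg/s

0.4706


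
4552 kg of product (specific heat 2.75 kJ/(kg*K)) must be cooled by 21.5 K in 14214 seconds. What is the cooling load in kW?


Q = m * cp * dT / t
Q = 4552 * 2.75 * 21.5 / 14214
Q = 18.935 kW

18.935


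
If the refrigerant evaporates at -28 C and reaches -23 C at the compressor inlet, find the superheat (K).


Superheat = T_suction - T_evap
Superheat = -23 - (-28)
Superheat = 5 K

5


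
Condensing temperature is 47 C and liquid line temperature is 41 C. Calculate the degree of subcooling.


Subcooling = T_cond - T_liquid
Subcooling = 47 - 41
Subcooling = 6 K

6


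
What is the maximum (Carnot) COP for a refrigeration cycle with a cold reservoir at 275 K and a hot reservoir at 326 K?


dT = 326 - 275 = 51 K
COP_carnot = T_cold / dT = 275 / 51
COP_carnot = 5.392

5.392


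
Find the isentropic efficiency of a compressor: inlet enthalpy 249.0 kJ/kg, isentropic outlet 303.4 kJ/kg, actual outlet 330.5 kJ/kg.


dh_ideal = 303.4 - 249.0 = 54.4 kJ/kg
dh_actual = 330.5 - 249.0 = 81.5 kJ/kg
eta_s = dh_ideal / dh_actual = 54.4 / 81.5
eta_s = 0.6675

0.6675


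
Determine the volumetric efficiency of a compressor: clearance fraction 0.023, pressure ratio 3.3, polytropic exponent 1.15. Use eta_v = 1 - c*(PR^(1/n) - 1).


PR^(1/n) = 3.3^(1/1.15) = 2.82411051
eta_v = 1 - 0.023 * (2.82411051 - 1)
eta_v = 0.958

0.958


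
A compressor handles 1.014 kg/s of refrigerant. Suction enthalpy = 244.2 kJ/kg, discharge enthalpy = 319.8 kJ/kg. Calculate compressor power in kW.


dh = 319.8 - 244.2 = 75.6 kJ/kg
W = m_dot * dh = 1.014 * 75.6 = 76.66 kW

76.66


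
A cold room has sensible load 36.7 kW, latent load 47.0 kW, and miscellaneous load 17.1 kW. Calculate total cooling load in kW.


Q_total = Q_s + Q_l + Q_misc
Q_total = 36.7 + 47.0 + 17.1
Q_total = 100.8 kW

100.8


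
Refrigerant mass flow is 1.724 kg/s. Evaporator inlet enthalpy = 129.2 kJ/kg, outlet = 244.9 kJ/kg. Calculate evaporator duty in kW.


dh = 244.9 - 129.2 = 115.7 kJ/kg
Q_evap = m_dot * dh = 1.724 * 115.7
Q_evap = 199.47 kW

199.47


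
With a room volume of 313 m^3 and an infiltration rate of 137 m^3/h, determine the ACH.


ACH = flow / volume
ACH = 137 / 313
ACH = 0.438

0.438


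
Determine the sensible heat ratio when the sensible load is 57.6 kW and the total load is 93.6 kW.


SHR = Q_sensible / Q_total
SHR = 57.6 / 93.6
SHR = 0.615

0.615


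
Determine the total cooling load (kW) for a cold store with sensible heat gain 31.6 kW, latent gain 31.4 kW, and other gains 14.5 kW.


Q_total = Q_s + Q_l + Q_misc
Q_total = 31.6 + 31.4 + 14.5
Q_total = 77.5 kW

77.5


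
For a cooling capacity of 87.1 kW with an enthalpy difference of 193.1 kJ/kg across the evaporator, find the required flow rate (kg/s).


m_dot = Q / dh
m_dot = 87.1 / 193.1
m_dot = 0.4511 kg/s

0.4511


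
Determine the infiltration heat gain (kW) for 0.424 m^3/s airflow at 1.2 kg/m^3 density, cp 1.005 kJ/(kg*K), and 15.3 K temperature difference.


Q = V_dot * rho * cp * dT
Q = 0.424 * 1.2 * 1.005 * 15.3
Q = 7.824 kW

7.824


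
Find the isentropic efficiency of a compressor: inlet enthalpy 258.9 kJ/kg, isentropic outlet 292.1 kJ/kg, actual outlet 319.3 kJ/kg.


dh_ideal = 292.1 - 258.9 = 33.2 kJ/kg
dh_actual = 319.3 - 258.9 = 60.4 kJ/kg
eta_s = dh_ideal / dh_actual = 33.2 / 60.4
eta_s = 0.5497

0.5497


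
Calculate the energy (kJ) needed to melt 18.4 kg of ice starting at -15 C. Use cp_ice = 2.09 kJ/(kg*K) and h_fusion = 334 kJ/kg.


Sensible heat = cp * dT = 2.09 * 15 = 31.35 kJ/kg
Total per kg = 31.35 + 334 = 365.35 kJ/kg
Q = m * total = 18.4 * 365.35
Q = 6722.4 kJ

6722.4


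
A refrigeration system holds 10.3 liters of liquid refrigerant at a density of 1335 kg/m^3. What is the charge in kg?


Charge = V * rho / 1000
Charge = 10.3 * 1335 / 1000
Charge = 13.75 kg

13.75


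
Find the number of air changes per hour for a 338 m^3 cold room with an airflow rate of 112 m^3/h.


ACH = flow / volume
ACH = 112 / 338
ACH = 0.331

0.331


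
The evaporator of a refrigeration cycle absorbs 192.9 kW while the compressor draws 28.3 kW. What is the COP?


COP = Q_evap / W
COP = 192.9 / 28.3
COP = 6.816

6.816


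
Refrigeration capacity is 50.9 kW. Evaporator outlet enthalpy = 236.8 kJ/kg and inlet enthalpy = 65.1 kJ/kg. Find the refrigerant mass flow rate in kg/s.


dh = 236.8 - 65.1 = 171.7 kJ/kg
m_dot = Q / dh = 50.9 / 171.7 = 0.2964 kg/s

0.2964


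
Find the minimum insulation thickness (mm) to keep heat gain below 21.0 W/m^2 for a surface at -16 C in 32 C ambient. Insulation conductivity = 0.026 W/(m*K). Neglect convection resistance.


dT = 32 - (-16) = 48 K
thickness = k * dT / q_max * 1000
thickness = 0.026 * 48 / 21.0 * 1000
thickness = 59.4 mm

59.4


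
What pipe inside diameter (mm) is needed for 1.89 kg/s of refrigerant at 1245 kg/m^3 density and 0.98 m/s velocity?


A = m_dot / (rho * v) = 1.89 / (1245 * 0.98) = 0.001549053356 m^2
d = sqrt(4*A/pi) * 1000
d = 44.4 mm

44.4


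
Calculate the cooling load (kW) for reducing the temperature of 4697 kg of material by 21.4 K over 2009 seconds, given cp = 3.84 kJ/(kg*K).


Q = m * cp * dT / t
Q = 4697 * 3.84 * 21.4 / 2009
Q = 192.126 kW

192.126


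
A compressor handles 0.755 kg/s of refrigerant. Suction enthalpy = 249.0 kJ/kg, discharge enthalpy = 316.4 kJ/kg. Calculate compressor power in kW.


dh = 316.4 - 249.0 = 67.4 kJ/kg
W = m_dot * dh = 0.755 * 67.4 = 50.89 kW

50.89


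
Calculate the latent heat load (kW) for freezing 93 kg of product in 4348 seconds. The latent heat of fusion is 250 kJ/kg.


Q_lat = m * h_fg / t
Q_lat = 93 * 250 / 4348
Q_lat = 5.35 kW

5.35


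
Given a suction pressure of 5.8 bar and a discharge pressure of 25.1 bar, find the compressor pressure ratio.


PR = P_high / P_low
PR = 25.1 / 5.8
PR = 4.328

4.328


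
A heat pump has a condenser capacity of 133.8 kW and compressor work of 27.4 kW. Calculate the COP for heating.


COP_hp = Q_cond / W
COP_hp = 133.8 / 27.4
COP_hp = 4.883

4.883


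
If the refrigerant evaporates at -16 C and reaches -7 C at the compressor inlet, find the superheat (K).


Superheat = T_suction - T_evap
Superheat = -7 - (-16)
Superheat = 9 K

9


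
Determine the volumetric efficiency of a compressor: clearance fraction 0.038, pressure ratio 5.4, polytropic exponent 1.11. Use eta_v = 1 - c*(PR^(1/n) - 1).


PR^(1/n) = 5.4^(1/1.11) = 4.56892678
eta_v = 1 - 0.038 * (4.56892678 - 1)
eta_v = 0.8644

0.8644


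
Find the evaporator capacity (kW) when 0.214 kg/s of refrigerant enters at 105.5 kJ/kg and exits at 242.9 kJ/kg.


dh = 242.9 - 105.5 = 137.4 kJ/kg
Q_evap = m_dot * dh = 0.214 * 137.4
Q_evap = 29.4 kW

29.4


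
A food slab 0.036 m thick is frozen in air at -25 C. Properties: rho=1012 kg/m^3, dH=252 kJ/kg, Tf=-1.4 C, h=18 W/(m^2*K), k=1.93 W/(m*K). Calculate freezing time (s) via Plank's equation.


dT = -1.4 - (-25) = 23.6 K
term1 = a/(2h) = 0.036/(2*18) = 0.001
term2 = a^2/(8k) = 0.036^2/(8*1.93) = 0.00008393782383
t = rho*dH*1000/dT * (term1 + term2)
t = 1012*252*1000/23.6 * (0.001 + 0.00008393782383)
t = 11713 s

11713


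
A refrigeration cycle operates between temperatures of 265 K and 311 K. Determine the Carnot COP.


dT = 311 - 265 = 46 K
COP_carnot = T_cold / dT = 265 / 46
COP_carnot = 5.761

5.761


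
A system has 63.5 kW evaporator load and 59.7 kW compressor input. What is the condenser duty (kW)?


Q_cond = Q_evap + W
Q_cond = 63.5 + 59.7
Q_cond = 123.2 kW

123.2


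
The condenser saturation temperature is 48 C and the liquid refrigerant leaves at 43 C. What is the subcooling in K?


Subcooling = T_cond - T_liquid
Subcooling = 48 - 43
Subcooling = 5 K

5


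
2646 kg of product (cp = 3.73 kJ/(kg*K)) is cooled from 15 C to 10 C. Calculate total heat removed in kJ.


dT = 15 - (10) = 5 K
Q = m * cp * dT = 2646 * 3.73 * 5
Q = 49348 kJ

49348


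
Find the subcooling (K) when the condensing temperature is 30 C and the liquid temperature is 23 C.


Subcooling = T_cond - T_liquid
Subcooling = 30 - 23
Subcooling = 7 K

7


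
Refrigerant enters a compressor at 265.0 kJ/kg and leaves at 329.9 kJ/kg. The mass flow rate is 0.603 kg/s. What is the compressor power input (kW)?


dh = 329.9 - 265.0 = 64.9 kJ/kg
W = m_dot * dh = 0.603 * 64.9 = 39.13 kW

39.13


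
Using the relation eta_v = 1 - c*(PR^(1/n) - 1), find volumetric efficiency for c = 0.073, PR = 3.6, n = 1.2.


PR^(1/n) = 3.6^(1/1.2) = 2.90793984
eta_v = 1 - 0.073 * (2.90793984 - 1)
eta_v = 0.8607

0.8607


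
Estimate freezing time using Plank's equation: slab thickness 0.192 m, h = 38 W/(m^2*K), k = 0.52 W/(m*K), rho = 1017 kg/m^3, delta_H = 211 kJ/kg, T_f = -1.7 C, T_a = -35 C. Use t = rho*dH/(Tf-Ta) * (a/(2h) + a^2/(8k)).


dT = -1.7 - (-35) = 33.3 K
term1 = a/(2h) = 0.192/(2*38) = 0.002526315789
term2 = a^2/(8k) = 0.192^2/(8*0.52) = 0.008861538462
t = rho*dH*1000/dT * (term1 + term2)
t = 1017*211*1000/33.3 * (0.002526315789 + 0.008861538462)
t = 73384 s

73384


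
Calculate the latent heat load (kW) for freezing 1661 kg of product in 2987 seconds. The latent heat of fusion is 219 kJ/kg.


Q_lat = m * h_fg / t
Q_lat = 1661 * 219 / 2987
Q_lat = 121.78 kW

121.78


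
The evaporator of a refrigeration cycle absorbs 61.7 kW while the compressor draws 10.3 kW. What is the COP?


COP = Q_evap / W
COP = 61.7 / 10.3
COP = 5.99

5.99


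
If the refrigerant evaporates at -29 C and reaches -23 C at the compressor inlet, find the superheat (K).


Superheat = T_suction - T_evap
Superheat = -23 - (-29)
Superheat = 6 K

6


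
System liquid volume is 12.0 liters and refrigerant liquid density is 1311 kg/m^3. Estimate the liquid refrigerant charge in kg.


Charge = V * rho / 1000
Charge = 12.0 * 1311 / 1000
Charge = 15.73 kg

15.73


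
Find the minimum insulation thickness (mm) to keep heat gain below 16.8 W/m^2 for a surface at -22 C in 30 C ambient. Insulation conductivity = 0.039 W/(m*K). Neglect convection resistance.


dT = 30 - (-22) = 52 K
thickness = k * dT / q_max * 1000
thickness = 0.039 * 52 / 16.8 * 1000
thickness = 120.7 mm

120.7


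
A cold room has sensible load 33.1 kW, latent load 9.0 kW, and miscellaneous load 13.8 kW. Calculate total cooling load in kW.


Q_total = Q_s + Q_l + Q_misc
Q_total = 33.1 + 9.0 + 13.8
Q_total = 55.9 kW

55.9


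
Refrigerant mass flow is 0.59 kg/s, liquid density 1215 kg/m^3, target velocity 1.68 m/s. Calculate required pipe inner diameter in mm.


A = m_dot / (rho * v) = 0.59 / (1215 * 1.68) = 0.0002890456594 m^2
d = sqrt(4*A/pi) * 1000
d = 19.2 mm

19.2


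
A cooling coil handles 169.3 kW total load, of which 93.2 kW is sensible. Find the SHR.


SHR = Q_sensible / Q_total
SHR = 93.2 / 169.3
SHR = 0.551

0.551


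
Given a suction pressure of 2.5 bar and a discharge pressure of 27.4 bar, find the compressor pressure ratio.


PR = P_high / P_low
PR = 27.4 / 2.5
PR = 10.96

10.96


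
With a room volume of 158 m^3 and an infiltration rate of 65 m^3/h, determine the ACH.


ACH = flow / volume
ACH = 65 / 158
ACH = 0.411

0.411


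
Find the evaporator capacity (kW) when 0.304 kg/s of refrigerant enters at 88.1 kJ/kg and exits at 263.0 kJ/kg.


dh = 263.0 - 88.1 = 174.9 kJ/kg
Q_evap = m_dot * dh = 0.304 * 174.9
Q_evap = 53.17 kW

53.17


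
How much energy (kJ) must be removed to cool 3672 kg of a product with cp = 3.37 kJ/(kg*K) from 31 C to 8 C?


dT = 31 - (8) = 23 K
Q = m * cp * dT = 3672 * 3.37 * 23
Q = 284617 kJ

284617


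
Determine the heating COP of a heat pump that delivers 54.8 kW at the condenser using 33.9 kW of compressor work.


COP_hp = Q_cond / W
COP_hp = 54.8 / 33.9
COP_hp = 1.617

1.617


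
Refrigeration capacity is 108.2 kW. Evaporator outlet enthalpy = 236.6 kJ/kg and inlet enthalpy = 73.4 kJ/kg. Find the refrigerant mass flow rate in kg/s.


dh = 236.6 - 73.4 = 163.2 kJ/kg
m_dot = Q / dh = 108.2 / 163.2 = 0.663 kg/s

0.663
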